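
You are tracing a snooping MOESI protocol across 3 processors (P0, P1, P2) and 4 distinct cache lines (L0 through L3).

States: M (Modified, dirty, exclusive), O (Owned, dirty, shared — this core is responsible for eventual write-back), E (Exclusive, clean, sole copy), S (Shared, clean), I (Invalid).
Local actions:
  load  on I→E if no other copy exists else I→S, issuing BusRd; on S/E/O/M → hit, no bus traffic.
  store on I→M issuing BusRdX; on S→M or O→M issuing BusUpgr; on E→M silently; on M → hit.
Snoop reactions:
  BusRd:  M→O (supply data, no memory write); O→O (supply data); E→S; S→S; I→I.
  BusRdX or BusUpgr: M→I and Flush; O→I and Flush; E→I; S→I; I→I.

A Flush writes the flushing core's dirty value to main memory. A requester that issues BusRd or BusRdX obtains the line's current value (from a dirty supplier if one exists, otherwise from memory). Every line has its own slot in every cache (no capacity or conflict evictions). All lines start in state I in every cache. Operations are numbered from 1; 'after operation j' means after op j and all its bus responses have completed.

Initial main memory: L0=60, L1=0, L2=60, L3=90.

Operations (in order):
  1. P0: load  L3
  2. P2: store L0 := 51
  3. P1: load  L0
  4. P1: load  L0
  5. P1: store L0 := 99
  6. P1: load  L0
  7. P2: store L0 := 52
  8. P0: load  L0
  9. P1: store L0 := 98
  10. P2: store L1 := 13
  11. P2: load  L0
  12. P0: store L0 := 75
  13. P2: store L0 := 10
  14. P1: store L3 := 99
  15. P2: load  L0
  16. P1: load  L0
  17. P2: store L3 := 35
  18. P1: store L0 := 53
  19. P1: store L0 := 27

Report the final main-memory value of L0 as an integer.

1. P0: load  L3  bus=[BusRd]  L3: P0=E P1=I P2=I  mem[L3]=90
2. P2: store L0 := 51  bus=[BusRdX]  L0: P0=I P1=I P2=M  mem[L0]=60
3. P1: load  L0  bus=[BusRd]  L0: P0=I P1=S P2=O  mem[L0]=60
4. P1: load  L0  bus=[-]  L0: P0=I P1=S P2=O  mem[L0]=60
5. P1: store L0 := 99  bus=[BusUpgr,Flush]  L0: P0=I P1=M P2=I  mem[L0]=51
6. P1: load  L0  bus=[-]  L0: P0=I P1=M P2=I  mem[L0]=51
7. P2: store L0 := 52  bus=[BusRdX,Flush]  L0: P0=I P1=I P2=M  mem[L0]=99
8. P0: load  L0  bus=[BusRd]  L0: P0=S P1=I P2=O  mem[L0]=99
9. P1: store L0 := 98  bus=[BusRdX,Flush]  L0: P0=I P1=M P2=I  mem[L0]=52
10. P2: store L1 := 13  bus=[BusRdX]  L1: P0=I P1=I P2=M  mem[L1]=0
11. P2: load  L0  bus=[BusRd]  L0: P0=I P1=O P2=S  mem[L0]=52
12. P0: store L0 := 75  bus=[BusRdX,Flush]  L0: P0=M P1=I P2=I  mem[L0]=98
13. P2: store L0 := 10  bus=[BusRdX,Flush]  L0: P0=I P1=I P2=M  mem[L0]=75
14. P1: store L3 := 99  bus=[BusRdX]  L3: P0=I P1=M P2=I  mem[L3]=90
15. P2: load  L0  bus=[-]  L0: P0=I P1=I P2=M  mem[L0]=75
16. P1: load  L0  bus=[BusRd]  L0: P0=I P1=S P2=O  mem[L0]=75
17. P2: store L3 := 35  bus=[BusRdX,Flush]  L3: P0=I P1=I P2=M  mem[L3]=99
18. P1: store L0 := 53  bus=[BusUpgr,Flush]  L0: P0=I P1=M P2=I  mem[L0]=10
19. P1: store L0 := 27  bus=[-]  L0: P0=I P1=M P2=I  mem[L0]=10

memory[L0] = 10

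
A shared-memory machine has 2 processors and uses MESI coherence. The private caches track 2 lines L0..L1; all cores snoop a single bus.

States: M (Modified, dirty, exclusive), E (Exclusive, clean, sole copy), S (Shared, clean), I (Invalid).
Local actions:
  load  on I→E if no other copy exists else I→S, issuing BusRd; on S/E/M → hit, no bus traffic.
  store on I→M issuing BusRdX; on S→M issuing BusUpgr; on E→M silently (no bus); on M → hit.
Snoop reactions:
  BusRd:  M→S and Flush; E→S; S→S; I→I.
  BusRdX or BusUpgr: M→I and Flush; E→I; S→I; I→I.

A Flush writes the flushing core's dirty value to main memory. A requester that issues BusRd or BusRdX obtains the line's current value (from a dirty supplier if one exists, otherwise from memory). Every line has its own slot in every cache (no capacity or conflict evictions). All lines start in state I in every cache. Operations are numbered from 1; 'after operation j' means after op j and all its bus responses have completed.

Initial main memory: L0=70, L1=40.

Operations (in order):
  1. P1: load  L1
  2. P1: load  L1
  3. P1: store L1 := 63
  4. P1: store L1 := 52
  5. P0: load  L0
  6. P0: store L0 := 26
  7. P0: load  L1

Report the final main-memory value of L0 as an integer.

1. P1: load  L1  bus=[BusRd]  L1: P0=I P1=E  mem[L1]=40
2. P1: load  L1  bus=[-]  L1: P0=I P1=E  mem[L1]=40
3. P1: store L1 := 63  bus=[-]  L1: P0=I P1=M  mem[L1]=40
4. P1: store L1 := 52  bus=[-]  L1: P0=I P1=M  mem[L1]=40
5. P0: load  L0  bus=[BusRd]  L0: P0=E P1=I  mem[L0]=70
6. P0: store L0 := 26  bus=[-]  L0: P0=M P1=I  mem[L0]=70
7. P0: load  L1  bus=[BusRd,Flush]  L1: P0=S P1=S  mem[L1]=52

memory[L0] = 70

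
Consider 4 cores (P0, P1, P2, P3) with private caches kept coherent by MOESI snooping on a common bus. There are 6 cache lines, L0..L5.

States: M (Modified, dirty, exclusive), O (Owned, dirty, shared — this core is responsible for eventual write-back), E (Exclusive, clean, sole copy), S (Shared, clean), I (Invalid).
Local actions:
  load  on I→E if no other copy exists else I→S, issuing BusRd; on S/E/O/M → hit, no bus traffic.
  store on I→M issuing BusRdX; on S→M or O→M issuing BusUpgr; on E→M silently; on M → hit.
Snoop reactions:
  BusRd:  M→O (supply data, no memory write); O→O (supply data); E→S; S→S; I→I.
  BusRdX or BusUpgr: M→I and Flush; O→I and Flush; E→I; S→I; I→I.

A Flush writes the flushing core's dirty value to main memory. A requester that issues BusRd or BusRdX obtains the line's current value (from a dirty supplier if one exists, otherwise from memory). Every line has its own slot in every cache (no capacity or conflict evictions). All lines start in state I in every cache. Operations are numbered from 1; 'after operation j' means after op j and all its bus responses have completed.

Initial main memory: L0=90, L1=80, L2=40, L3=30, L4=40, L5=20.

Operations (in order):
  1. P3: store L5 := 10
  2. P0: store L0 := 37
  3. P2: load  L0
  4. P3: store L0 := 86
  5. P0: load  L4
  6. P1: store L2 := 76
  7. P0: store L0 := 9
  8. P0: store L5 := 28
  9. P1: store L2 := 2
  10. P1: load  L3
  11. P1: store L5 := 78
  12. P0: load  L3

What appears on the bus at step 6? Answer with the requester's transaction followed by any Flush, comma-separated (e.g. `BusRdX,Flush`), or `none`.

step 1: P3: store L5 := 10  ⟶  IIIM  (L5)  txn=BusRdX  M[L5]=20
step 2: P0: store L0 := 37  ⟶  MIII  (L0)  txn=BusRdX  M[L0]=90
step 3: P2: load  L0  ⟶  OISI  (L0)  txn=BusRd  M[L0]=90
step 4: P3: store L0 := 86  ⟶  IIIM  (L0)  txn=BusRdX+Flush  M[L0]=37
step 5: P0: load  L4  ⟶  EIII  (L4)  txn=BusRd  M[L4]=40
step 6: P1: store L2 := 76  ⟶  IMII  (L2)  txn=BusRdX  M[L2]=40
step 7: P0: store L0 := 9  ⟶  MIII  (L0)  txn=BusRdX+Flush  M[L0]=86
step 8: P0: store L5 := 28  ⟶  MIII  (L5)  txn=BusRdX+Flush  M[L5]=10
step 9: P1: store L2 := 2  ⟶  IMII  (L2)  txn=∅  M[L2]=40
step 10: P1: load  L3  ⟶  IEII  (L3)  txn=BusRd  M[L3]=30
step 11: P1: store L5 := 78  ⟶  IMII  (L5)  txn=BusRdX+Flush  M[L5]=28
step 12: P0: load  L3  ⟶  SSII  (L3)  txn=BusRd  M[L3]=30

bus = BusRdX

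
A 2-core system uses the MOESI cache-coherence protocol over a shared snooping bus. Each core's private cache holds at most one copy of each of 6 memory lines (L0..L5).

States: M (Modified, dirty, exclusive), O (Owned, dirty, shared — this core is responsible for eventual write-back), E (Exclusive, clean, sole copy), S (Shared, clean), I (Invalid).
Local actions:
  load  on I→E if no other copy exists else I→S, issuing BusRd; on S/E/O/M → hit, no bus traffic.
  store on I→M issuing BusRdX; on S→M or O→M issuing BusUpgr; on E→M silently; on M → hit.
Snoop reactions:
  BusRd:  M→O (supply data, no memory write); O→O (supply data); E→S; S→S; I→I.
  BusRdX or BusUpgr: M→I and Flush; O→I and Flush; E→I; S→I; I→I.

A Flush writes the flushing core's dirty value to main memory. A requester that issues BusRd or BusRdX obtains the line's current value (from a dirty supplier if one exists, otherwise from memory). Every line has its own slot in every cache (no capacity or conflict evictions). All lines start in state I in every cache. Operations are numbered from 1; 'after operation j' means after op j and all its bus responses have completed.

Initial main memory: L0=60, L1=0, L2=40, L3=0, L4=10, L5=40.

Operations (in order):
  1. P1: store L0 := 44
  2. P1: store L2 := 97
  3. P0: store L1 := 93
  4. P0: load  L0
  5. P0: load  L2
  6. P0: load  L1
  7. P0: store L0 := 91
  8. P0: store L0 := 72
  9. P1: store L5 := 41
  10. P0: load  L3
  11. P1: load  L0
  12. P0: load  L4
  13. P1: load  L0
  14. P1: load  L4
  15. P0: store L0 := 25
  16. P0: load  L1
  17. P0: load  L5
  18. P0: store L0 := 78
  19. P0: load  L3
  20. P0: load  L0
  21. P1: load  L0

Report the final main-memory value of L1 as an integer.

memory[L1] = 0

[1] P1: store L0 := 44 | P0:I, P1:M(44) | bus: BusRdX
[2] P1: store L2 := 97 | P0:I, P1:M(97) | bus: BusRdX
[3] P0: store L1 := 93 | P0:M(93), P1:I | bus: BusRdX
[4] P0: load  L0 | P0:S(44), P1:O(44) | bus: BusRd
[5] P0: load  L2 | P0:S(97), P1:O(97) | bus: BusRd
[6] P0: load  L1 | P0:M(93), P1:I | bus: none
[7] P0: store L0 := 91 | P0:M(91), P1:I | bus: BusUpgr,Flush
[8] P0: store L0 := 72 | P0:M(72), P1:I | bus: none
[9] P1: store L5 := 41 | P0:I, P1:M(41) | bus: BusRdX
[10] P0: load  L3 | P0:E(0), P1:I | bus: BusRd
[11] P1: load  L0 | P0:O(72), P1:S(72) | bus: BusRd
[12] P0: load  L4 | P0:E(10), P1:I | bus: BusRd
[13] P1: load  L0 | P0:O(72), P1:S(72) | bus: none
[14] P1: load  L4 | P0:S(10), P1:S(10) | bus: BusRd
[15] P0: store L0 := 25 | P0:M(25), P1:I | bus: BusUpgr
[16] P0: load  L1 | P0:M(93), P1:I | bus: none
[17] P0: load  L5 | P0:S(41), P1:O(41) | bus: BusRd
[18] P0: store L0 := 78 | P0:M(78), P1:I | bus: none
[19] P0: load  L3 | P0:E(0), P1:I | bus: none
[20] P0: load  L0 | P0:M(78), P1:I | bus: none
[21] P1: load  L0 | P0:O(78), P1:S(78) | bus: BusRd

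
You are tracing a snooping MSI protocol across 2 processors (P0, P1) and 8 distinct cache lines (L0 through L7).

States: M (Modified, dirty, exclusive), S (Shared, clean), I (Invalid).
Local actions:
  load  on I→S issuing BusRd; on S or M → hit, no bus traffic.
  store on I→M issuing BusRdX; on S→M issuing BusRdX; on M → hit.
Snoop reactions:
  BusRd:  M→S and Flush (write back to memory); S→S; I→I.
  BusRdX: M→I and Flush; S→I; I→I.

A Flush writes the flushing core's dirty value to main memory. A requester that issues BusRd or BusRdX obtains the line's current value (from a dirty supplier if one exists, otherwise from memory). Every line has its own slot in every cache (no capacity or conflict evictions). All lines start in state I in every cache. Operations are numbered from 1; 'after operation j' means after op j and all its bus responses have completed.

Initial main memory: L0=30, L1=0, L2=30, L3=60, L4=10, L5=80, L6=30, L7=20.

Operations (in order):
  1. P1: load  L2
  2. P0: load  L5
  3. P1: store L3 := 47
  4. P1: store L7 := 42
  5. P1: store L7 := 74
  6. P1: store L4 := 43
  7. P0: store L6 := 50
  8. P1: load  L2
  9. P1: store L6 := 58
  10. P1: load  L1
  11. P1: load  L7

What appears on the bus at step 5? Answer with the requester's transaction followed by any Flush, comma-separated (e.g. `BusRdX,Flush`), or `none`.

bus = none

  op1 P1: load  L2 → I/S on L2; bus BusRd; mem=30
  op2 P0: load  L5 → S/I on L5; bus BusRd; mem=80
  op3 P1: store L3 := 47 → I/M on L3; bus BusRdX; mem=60
  op4 P1: store L7 := 42 → I/M on L7; bus BusRdX; mem=20
  op5 P1: store L7 := 74 → I/M on L7; bus (none); mem=20
  op6 P1: store L4 := 43 → I/M on L4; bus BusRdX; mem=10
  op7 P0: store L6 := 50 → M/I on L6; bus BusRdX; mem=30
  op8 P1: load  L2 → I/S on L2; bus (none); mem=30
  op9 P1: store L6 := 58 → I/M on L6; bus BusRdX Flush; mem=50
  op10 P1: load  L1 → I/S on L1; bus BusRd; mem=0
  op11 P1: load  L7 → I/M on L7; bus (none); mem=20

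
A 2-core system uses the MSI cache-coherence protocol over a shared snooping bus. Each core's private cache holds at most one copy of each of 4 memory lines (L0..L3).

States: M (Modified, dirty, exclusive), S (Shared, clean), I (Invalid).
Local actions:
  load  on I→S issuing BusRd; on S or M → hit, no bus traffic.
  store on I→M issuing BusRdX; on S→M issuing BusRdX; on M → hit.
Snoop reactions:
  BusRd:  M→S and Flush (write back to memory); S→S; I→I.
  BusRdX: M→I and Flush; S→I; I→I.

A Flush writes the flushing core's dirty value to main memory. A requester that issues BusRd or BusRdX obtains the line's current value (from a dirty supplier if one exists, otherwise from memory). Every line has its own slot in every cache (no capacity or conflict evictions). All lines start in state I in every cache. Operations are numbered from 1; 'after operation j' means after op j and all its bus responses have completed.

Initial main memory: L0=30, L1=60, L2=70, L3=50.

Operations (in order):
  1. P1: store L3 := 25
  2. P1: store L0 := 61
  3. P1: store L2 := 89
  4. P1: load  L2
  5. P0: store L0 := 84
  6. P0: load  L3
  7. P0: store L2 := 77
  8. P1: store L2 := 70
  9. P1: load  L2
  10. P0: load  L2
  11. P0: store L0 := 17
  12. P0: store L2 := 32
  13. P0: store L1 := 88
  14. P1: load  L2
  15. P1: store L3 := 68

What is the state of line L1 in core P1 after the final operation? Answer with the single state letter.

state = I

step 1: P1: store L3 := 25  ⟶  IM  (L3)  txn=BusRdX  M[L3]=50
step 2: P1: store L0 := 61  ⟶  IM  (L0)  txn=BusRdX  M[L0]=30
step 3: P1: store L2 := 89  ⟶  IM  (L2)  txn=BusRdX  M[L2]=70
step 4: P1: load  L2  ⟶  IM  (L2)  txn=∅  M[L2]=70
step 5: P0: store L0 := 84  ⟶  MI  (L0)  txn=BusRdX+Flush  M[L0]=61
step 6: P0: load  L3  ⟶  SS  (L3)  txn=BusRd+Flush  M[L3]=25
step 7: P0: store L2 := 77  ⟶  MI  (L2)  txn=BusRdX+Flush  M[L2]=89
step 8: P1: store L2 := 70  ⟶  IM  (L2)  txn=BusRdX+Flush  M[L2]=77
step 9: P1: load  L2  ⟶  IM  (L2)  txn=∅  M[L2]=77
step 10: P0: load  L2  ⟶  SS  (L2)  txn=BusRd+Flush  M[L2]=70
step 11: P0: store L0 := 17  ⟶  MI  (L0)  txn=∅  M[L0]=61
step 12: P0: store L2 := 32  ⟶  MI  (L2)  txn=BusRdX  M[L2]=70
step 13: P0: store L1 := 88  ⟶  MI  (L1)  txn=BusRdX  M[L1]=60
step 14: P1: load  L2  ⟶  SS  (L2)  txn=BusRd+Flush  M[L2]=32
step 15: P1: store L3 := 68  ⟶  IM  (L3)  txn=BusRdX  M[L3]=25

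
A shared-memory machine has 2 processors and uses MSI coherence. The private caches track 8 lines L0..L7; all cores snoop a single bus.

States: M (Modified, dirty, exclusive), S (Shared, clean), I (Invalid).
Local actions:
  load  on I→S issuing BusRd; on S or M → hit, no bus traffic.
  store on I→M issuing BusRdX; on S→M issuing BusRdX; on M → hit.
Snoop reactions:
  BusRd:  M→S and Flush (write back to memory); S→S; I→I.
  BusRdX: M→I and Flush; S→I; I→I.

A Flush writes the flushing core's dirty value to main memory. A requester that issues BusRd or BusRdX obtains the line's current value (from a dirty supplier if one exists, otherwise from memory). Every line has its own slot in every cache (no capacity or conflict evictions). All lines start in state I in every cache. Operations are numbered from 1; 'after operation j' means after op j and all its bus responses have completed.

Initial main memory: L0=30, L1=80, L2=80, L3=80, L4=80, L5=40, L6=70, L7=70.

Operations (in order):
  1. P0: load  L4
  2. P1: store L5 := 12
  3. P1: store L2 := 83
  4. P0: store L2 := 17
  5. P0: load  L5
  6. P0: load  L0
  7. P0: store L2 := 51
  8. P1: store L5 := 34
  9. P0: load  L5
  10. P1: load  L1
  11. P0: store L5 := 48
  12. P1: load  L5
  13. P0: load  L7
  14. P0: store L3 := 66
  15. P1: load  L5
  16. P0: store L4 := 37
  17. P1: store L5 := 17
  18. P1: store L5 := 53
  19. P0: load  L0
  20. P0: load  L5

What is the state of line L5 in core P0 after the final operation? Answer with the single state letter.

state = S

step 1: P0: load  L4  ⟶  SI  (L4)  txn=BusRd  M[L4]=80
step 2: P1: store L5 := 12  ⟶  IM  (L5)  txn=BusRdX  M[L5]=40
step 3: P1: store L2 := 83  ⟶  IM  (L2)  txn=BusRdX  M[L2]=80
step 4: P0: store L2 := 17  ⟶  MI  (L2)  txn=BusRdX+Flush  M[L2]=83
step 5: P0: load  L5  ⟶  SS  (L5)  txn=BusRd+Flush  M[L5]=12
step 6: P0: load  L0  ⟶  SI  (L0)  txn=BusRd  M[L0]=30
step 7: P0: store L2 := 51  ⟶  MI  (L2)  txn=∅  M[L2]=83
step 8: P1: store L5 := 34  ⟶  IM  (L5)  txn=BusRdX  M[L5]=12
step 9: P0: load  L5  ⟶  SS  (L5)  txn=BusRd+Flush  M[L5]=34
step 10: P1: load  L1  ⟶  IS  (L1)  txn=BusRd  M[L1]=80
step 11: P0: store L5 := 48  ⟶  MI  (L5)  txn=BusRdX  M[L5]=34
step 12: P1: load  L5  ⟶  SS  (L5)  txn=BusRd+Flush  M[L5]=48
step 13: P0: load  L7  ⟶  SI  (L7)  txn=BusRd  M[L7]=70
step 14: P0: store L3 := 66  ⟶  MI  (L3)  txn=BusRdX  M[L3]=80
step 15: P1: load  L5  ⟶  SS  (L5)  txn=∅  M[L5]=48
step 16: P0: store L4 := 37  ⟶  MI  (L4)  txn=BusRdX  M[L4]=80
step 17: P1: store L5 := 17  ⟶  IM  (L5)  txn=BusRdX  M[L5]=48
step 18: P1: store L5 := 53  ⟶  IM  (L5)  txn=∅  M[L5]=48
step 19: P0: load  L0  ⟶  SI  (L0)  txn=∅  M[L0]=30
step 20: P0: load  L5  ⟶  SS  (L5)  txn=BusRd+Flush  M[L5]=53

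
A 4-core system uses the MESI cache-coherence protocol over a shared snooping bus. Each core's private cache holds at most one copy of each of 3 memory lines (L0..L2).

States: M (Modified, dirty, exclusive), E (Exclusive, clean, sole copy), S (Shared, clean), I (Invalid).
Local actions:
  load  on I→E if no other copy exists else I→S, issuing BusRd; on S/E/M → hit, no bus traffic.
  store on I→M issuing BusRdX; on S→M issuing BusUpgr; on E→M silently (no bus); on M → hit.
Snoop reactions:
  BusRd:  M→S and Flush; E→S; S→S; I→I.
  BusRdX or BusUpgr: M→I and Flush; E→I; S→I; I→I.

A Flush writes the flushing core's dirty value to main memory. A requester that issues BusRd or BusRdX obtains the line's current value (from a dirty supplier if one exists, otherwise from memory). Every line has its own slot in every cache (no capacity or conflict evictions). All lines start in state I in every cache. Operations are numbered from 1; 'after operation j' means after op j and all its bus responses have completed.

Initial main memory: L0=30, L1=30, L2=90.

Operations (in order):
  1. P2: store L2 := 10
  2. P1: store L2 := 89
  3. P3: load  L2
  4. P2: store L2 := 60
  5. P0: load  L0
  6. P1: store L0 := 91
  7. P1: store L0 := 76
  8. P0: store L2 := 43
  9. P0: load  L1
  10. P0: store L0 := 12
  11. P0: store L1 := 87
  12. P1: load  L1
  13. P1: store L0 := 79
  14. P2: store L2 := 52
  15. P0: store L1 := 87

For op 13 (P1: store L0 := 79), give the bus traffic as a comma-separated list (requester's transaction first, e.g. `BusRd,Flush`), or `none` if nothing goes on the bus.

bus = BusRdX,Flush

  op1 P2: store L2 := 10 → I/I/M/I on L2; bus BusRdX; mem=90
  op2 P1: store L2 := 89 → I/M/I/I on L2; bus BusRdX Flush; mem=10
  op3 P3: load  L2 → I/S/I/S on L2; bus BusRd Flush; mem=89
  op4 P2: store L2 := 60 → I/I/M/I on L2; bus BusRdX; mem=89
  op5 P0: load  L0 → E/I/I/I on L0; bus BusRd; mem=30
  op6 P1: store L0 := 91 → I/M/I/I on L0; bus BusRdX; mem=30
  op7 P1: store L0 := 76 → I/M/I/I on L0; bus (none); mem=30
  op8 P0: store L2 := 43 → M/I/I/I on L2; bus BusRdX Flush; mem=60
  op9 P0: load  L1 → E/I/I/I on L1; bus BusRd; mem=30
  op10 P0: store L0 := 12 → M/I/I/I on L0; bus BusRdX Flush; mem=76
  op11 P0: store L1 := 87 → M/I/I/I on L1; bus (none); mem=30
  op12 P1: load  L1 → S/S/I/I on L1; bus BusRd Flush; mem=87
  op13 P1: store L0 := 79 → I/M/I/I on L0; bus BusRdX Flush; mem=12
  op14 P2: store L2 := 52 → I/I/M/I on L2; bus BusRdX Flush; mem=43
  op15 P0: store L1 := 87 → M/I/I/I on L1; bus BusUpgr; mem=87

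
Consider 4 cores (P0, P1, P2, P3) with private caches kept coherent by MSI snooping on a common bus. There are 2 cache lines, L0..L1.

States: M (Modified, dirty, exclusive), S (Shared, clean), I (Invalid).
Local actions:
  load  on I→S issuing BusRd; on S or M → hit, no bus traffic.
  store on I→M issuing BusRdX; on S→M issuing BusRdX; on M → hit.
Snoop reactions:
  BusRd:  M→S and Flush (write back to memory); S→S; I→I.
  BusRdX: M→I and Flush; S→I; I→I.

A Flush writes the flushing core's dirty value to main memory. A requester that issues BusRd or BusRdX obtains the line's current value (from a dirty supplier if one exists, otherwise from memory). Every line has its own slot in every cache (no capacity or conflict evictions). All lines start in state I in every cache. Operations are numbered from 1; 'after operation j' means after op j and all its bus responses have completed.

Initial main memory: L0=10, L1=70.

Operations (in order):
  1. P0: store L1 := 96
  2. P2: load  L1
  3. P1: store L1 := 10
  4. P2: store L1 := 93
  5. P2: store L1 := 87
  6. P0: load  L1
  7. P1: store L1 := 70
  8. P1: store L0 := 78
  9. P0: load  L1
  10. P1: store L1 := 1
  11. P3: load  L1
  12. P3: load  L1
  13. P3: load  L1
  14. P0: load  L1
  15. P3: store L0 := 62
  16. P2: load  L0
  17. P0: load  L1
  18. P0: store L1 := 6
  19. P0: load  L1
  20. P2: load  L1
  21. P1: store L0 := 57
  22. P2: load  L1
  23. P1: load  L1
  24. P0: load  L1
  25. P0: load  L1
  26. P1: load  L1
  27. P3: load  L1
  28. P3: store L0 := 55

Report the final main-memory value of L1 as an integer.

memory[L1] = 6

  op1 P0: store L1 := 96 → M/I/I/I on L1; bus BusRdX; mem=70
  op2 P2: load  L1 → S/I/S/I on L1; bus BusRd Flush; mem=96
  op3 P1: store L1 := 10 → I/M/I/I on L1; bus BusRdX; mem=96
  op4 P2: store L1 := 93 → I/I/M/I on L1; bus BusRdX Flush; mem=10
  op5 P2: store L1 := 87 → I/I/M/I on L1; bus (none); mem=10
  op6 P0: load  L1 → S/I/S/I on L1; bus BusRd Flush; mem=87
  op7 P1: store L1 := 70 → I/M/I/I on L1; bus BusRdX; mem=87
  op8 P1: store L0 := 78 → I/M/I/I on L0; bus BusRdX; mem=10
  op9 P0: load  L1 → S/S/I/I on L1; bus BusRd Flush; mem=70
  op10 P1: store L1 := 1 → I/M/I/I on L1; bus BusRdX; mem=70
  op11 P3: load  L1 → I/S/I/S on L1; bus BusRd Flush; mem=1
  op12 P3: load  L1 → I/S/I/S on L1; bus (none); mem=1
  op13 P3: load  L1 → I/S/I/S on L1; bus (none); mem=1
  op14 P0: load  L1 → S/S/I/S on L1; bus BusRd; mem=1
  op15 P3: store L0 := 62 → I/I/I/M on L0; bus BusRdX Flush; mem=78
  op16 P2: load  L0 → I/I/S/S on L0; bus BusRd Flush; mem=62
  op17 P0: load  L1 → S/S/I/S on L1; bus (none); mem=1
  op18 P0: store L1 := 6 → M/I/I/I on L1; bus BusRdX; mem=1
  op19 P0: load  L1 → M/I/I/I on L1; bus (none); mem=1
  op20 P2: load  L1 → S/I/S/I on L1; bus BusRd Flush; mem=6
  op21 P1: store L0 := 57 → I/M/I/I on L0; bus BusRdX; mem=62
  op22 P2: load  L1 → S/I/S/I on L1; bus (none); mem=6
  op23 P1: load  L1 → S/S/S/I on L1; bus BusRd; mem=6
  op24 P0: load  L1 → S/S/S/I on L1; bus (none); mem=6
  op25 P0: load  L1 → S/S/S/I on L1; bus (none); mem=6
  op26 P1: load  L1 → S/S/S/I on L1; bus (none); mem=6
  op27 P3: load  L1 → S/S/S/S on L1; bus BusRd; mem=6
  op28 P3: store L0 := 55 → I/I/I/M on L0; bus BusRdX Flush; mem=57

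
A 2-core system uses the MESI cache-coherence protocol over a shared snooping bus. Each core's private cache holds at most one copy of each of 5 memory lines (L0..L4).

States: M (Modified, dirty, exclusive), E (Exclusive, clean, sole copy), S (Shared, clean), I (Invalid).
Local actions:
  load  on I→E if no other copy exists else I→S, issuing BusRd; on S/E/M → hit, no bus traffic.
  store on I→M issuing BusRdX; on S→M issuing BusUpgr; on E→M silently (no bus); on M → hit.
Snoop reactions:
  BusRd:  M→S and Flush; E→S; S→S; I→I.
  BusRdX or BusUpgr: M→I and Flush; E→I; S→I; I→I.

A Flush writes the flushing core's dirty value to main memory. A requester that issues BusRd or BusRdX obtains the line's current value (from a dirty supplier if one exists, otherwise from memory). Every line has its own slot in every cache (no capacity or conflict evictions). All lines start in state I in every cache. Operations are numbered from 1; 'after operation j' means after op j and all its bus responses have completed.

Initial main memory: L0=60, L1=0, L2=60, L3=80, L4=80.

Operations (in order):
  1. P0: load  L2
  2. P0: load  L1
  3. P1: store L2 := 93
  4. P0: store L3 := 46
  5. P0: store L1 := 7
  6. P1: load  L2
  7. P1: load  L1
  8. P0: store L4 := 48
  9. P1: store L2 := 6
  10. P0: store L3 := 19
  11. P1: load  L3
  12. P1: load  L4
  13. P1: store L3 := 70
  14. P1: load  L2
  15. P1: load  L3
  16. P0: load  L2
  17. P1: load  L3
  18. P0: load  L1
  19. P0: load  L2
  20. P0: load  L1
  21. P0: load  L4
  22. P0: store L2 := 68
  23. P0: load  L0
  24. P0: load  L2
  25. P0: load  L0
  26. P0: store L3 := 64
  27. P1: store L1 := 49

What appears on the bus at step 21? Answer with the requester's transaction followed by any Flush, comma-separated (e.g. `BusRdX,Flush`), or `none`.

  op1 P0: load  L2 → E/I on L2; bus BusRd; mem=60
  op2 P0: load  L1 → E/I on L1; bus BusRd; mem=0
  op3 P1: store L2 := 93 → I/M on L2; bus BusRdX; mem=60
  op4 P0: store L3 := 46 → M/I on L3; bus BusRdX; mem=80
  op5 P0: store L1 := 7 → M/I on L1; bus (none); mem=0
  op6 P1: load  L2 → I/M on L2; bus (none); mem=60
  op7 P1: load  L1 → S/S on L1; bus BusRd Flush; mem=7
  op8 P0: store L4 := 48 → M/I on L4; bus BusRdX; mem=80
  op9 P1: store L2 := 6 → I/M on L2; bus (none); mem=60
  op10 P0: store L3 := 19 → M/I on L3; bus (none); mem=80
  op11 P1: load  L3 → S/S on L3; bus BusRd Flush; mem=19
  op12 P1: load  L4 → S/S on L4; bus BusRd Flush; mem=48
  op13 P1: store L3 := 70 → I/M on L3; bus BusUpgr; mem=19
  op14 P1: load  L2 → I/M on L2; bus (none); mem=60
  op15 P1: load  L3 → I/M on L3; bus (none); mem=19
  op16 P0: load  L2 → S/S on L2; bus BusRd Flush; mem=6
  op17 P1: load  L3 → I/M on L3; bus (none); mem=19
  op18 P0: load  L1 → S/S on L1; bus (none); mem=7
  op19 P0: load  L2 → S/S on L2; bus (none); mem=6
  op20 P0: load  L1 → S/S on L1; bus (none); mem=7
  op21 P0: load  L4 → S/S on L4; bus (none); mem=48
  op22 P0: store L2 := 68 → M/I on L2; bus BusUpgr; mem=6
  op23 P0: load  L0 → E/I on L0; bus BusRd; mem=60
  op24 P0: load  L2 → M/I on L2; bus (none); mem=6
  op25 P0: load  L0 → E/I on L0; bus (none); mem=60
  op26 P0: store L3 := 64 → M/I on L3; bus BusRdX Flush; mem=70
  op27 P1: store L1 := 49 → I/M on L1; bus BusUpgr; mem=7

bus = none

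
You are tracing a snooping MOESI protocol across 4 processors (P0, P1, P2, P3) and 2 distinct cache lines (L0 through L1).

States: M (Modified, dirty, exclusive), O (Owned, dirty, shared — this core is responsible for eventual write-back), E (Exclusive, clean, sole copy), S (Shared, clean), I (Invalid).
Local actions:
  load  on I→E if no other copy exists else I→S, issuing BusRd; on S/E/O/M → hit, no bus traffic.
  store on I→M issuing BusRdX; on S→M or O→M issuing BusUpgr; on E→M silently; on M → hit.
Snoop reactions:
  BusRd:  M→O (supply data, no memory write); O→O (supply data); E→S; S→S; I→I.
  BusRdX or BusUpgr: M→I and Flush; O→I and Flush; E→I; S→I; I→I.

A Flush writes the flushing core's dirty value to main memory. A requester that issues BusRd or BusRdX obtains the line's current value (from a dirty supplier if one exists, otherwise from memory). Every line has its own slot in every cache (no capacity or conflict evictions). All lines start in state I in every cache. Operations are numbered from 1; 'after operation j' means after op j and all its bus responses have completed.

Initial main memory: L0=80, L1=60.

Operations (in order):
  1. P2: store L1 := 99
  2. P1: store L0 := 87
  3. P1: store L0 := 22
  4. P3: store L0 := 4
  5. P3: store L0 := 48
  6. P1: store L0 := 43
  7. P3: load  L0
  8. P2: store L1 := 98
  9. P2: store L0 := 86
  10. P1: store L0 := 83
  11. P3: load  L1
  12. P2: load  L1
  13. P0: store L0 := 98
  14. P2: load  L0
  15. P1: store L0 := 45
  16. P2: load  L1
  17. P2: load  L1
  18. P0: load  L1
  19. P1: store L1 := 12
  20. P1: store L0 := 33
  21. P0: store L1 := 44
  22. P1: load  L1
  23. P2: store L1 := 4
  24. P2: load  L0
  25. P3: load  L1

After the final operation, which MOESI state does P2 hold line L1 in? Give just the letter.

  op1 P2: store L1 := 99 → I/I/M/I on L1; bus BusRdX; mem=60
  op2 P1: store L0 := 87 → I/M/I/I on L0; bus BusRdX; mem=80
  op3 P1: store L0 := 22 → I/M/I/I on L0; bus (none); mem=80
  op4 P3: store L0 := 4 → I/I/I/M on L0; bus BusRdX Flush; mem=22
  op5 P3: store L0 := 48 → I/I/I/M on L0; bus (none); mem=22
  op6 P1: store L0 := 43 → I/M/I/I on L0; bus BusRdX Flush; mem=48
  op7 P3: load  L0 → I/O/I/S on L0; bus BusRd; mem=48
  op8 P2: store L1 := 98 → I/I/M/I on L1; bus (none); mem=60
  op9 P2: store L0 := 86 → I/I/M/I on L0; bus BusRdX Flush; mem=43
  op10 P1: store L0 := 83 → I/M/I/I on L0; bus BusRdX Flush; mem=86
  op11 P3: load  L1 → I/I/O/S on L1; bus BusRd; mem=60
  op12 P2: load  L1 → I/I/O/S on L1; bus (none); mem=60
  op13 P0: store L0 := 98 → M/I/I/I on L0; bus BusRdX Flush; mem=83
  op14 P2: load  L0 → O/I/S/I on L0; bus BusRd; mem=83
  op15 P1: store L0 := 45 → I/M/I/I on L0; bus BusRdX Flush; mem=98
  op16 P2: load  L1 → I/I/O/S on L1; bus (none); mem=60
  op17 P2: load  L1 → I/I/O/S on L1; bus (none); mem=60
  op18 P0: load  L1 → S/I/O/S on L1; bus BusRd; mem=60
  op19 P1: store L1 := 12 → I/M/I/I on L1; bus BusRdX Flush; mem=98
  op20 P1: store L0 := 33 → I/M/I/I on L0; bus (none); mem=98
  op21 P0: store L1 := 44 → M/I/I/I on L1; bus BusRdX Flush; mem=12
  op22 P1: load  L1 → O/S/I/I on L1; bus BusRd; mem=12
  op23 P2: store L1 := 4 → I/I/M/I on L1; bus BusRdX Flush; mem=44
  op24 P2: load  L0 → I/O/S/I on L0; bus BusRd; mem=98
  op25 P3: load  L1 → I/I/O/S on L1; bus BusRd; mem=44

state = O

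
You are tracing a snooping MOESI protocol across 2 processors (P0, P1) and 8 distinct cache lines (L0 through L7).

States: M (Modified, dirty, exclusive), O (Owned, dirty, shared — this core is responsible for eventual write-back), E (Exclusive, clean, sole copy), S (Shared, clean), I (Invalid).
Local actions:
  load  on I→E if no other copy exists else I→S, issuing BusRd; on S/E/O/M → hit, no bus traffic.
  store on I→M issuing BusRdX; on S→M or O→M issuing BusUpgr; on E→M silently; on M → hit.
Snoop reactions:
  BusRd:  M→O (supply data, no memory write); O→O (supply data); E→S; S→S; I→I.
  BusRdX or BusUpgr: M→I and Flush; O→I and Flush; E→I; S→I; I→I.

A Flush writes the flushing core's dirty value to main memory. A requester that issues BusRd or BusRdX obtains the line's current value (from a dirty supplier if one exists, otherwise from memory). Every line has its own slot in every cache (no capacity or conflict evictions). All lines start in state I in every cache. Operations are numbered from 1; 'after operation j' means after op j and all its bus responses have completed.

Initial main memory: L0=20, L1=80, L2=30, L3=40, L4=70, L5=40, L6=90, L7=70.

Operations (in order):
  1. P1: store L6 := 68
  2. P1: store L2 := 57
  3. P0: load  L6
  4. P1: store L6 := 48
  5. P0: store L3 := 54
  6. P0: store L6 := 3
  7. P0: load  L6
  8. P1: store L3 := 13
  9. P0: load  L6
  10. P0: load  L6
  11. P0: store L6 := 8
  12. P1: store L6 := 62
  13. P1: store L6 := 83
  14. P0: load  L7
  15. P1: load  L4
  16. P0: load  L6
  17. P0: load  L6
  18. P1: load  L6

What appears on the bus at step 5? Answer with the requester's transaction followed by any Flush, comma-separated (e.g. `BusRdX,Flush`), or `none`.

step 1: P1: store L6 := 68  ⟶  IM  (L6)  txn=BusRdX  M[L6]=90
step 2: P1: store L2 := 57  ⟶  IM  (L2)  txn=BusRdX  M[L2]=30
step 3: P0: load  L6  ⟶  SO  (L6)  txn=BusRd  M[L6]=90
step 4: P1: store L6 := 48  ⟶  IM  (L6)  txn=BusUpgr  M[L6]=90
step 5: P0: store L3 := 54  ⟶  MI  (L3)  txn=BusRdX  M[L3]=40
step 6: P0: store L6 := 3  ⟶  MI  (L6)  txn=BusRdX+Flush  M[L6]=48
step 7: P0: load  L6  ⟶  MI  (L6)  txn=∅  M[L6]=48
step 8: P1: store L3 := 13  ⟶  IM  (L3)  txn=BusRdX+Flush  M[L3]=54
step 9: P0: load  L6  ⟶  MI  (L6)  txn=∅  M[L6]=48
step 10: P0: load  L6  ⟶  MI  (L6)  txn=∅  M[L6]=48
step 11: P0: store L6 := 8  ⟶  MI  (L6)  txn=∅  M[L6]=48
step 12: P1: store L6 := 62  ⟶  IM  (L6)  txn=BusRdX+Flush  M[L6]=8
step 13: P1: store L6 := 83  ⟶  IM  (L6)  txn=∅  M[L6]=8
step 14: P0: load  L7  ⟶  EI  (L7)  txn=BusRd  M[L7]=70
step 15: P1: load  L4  ⟶  IE  (L4)  txn=BusRd  M[L4]=70
step 16: P0: load  L6  ⟶  SO  (L6)  txn=BusRd  M[L6]=8
step 17: P0: load  L6  ⟶  SO  (L6)  txn=∅  M[L6]=8
step 18: P1: load  L6  ⟶  SO  (L6)  txn=∅  M[L6]=8

bus = BusRdX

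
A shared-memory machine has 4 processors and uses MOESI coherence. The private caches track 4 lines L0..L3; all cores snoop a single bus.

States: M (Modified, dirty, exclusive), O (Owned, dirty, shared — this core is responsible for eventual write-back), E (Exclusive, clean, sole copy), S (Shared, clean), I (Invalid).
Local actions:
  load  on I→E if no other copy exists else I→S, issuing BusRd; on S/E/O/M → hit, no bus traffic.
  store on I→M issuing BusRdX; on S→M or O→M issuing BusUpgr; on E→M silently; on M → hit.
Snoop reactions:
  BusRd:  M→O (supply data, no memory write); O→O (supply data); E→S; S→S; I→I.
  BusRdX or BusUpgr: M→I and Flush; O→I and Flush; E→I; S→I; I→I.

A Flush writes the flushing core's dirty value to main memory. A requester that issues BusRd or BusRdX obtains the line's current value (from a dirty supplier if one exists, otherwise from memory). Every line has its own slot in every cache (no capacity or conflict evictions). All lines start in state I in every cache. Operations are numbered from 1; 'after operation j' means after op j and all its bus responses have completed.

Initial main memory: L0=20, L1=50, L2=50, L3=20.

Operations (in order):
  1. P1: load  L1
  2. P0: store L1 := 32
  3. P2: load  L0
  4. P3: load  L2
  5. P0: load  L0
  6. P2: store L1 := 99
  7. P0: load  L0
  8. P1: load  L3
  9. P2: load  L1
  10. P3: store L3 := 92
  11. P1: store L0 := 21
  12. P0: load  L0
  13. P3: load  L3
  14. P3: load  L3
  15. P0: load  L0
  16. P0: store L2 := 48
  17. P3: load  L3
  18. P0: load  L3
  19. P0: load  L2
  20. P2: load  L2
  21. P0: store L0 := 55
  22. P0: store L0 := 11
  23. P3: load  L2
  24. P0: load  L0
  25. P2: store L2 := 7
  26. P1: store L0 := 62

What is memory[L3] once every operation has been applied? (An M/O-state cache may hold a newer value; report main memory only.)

memory[L3] = 20

[1] P1: load  L1 | P0:I, P1:E(50), P2:I, P3:I | bus: BusRd
[2] P0: store L1 := 32 | P0:M(32), P1:I, P2:I, P3:I | bus: BusRdX
[3] P2: load  L0 | P0:I, P1:I, P2:E(20), P3:I | bus: BusRd
[4] P3: load  L2 | P0:I, P1:I, P2:I, P3:E(50) | bus: BusRd
[5] P0: load  L0 | P0:S(20), P1:I, P2:S(20), P3:I | bus: BusRd
[6] P2: store L1 := 99 | P0:I, P1:I, P2:M(99), P3:I | bus: BusRdX,Flush
[7] P0: load  L0 | P0:S(20), P1:I, P2:S(20), P3:I | bus: none
[8] P1: load  L3 | P0:I, P1:E(20), P2:I, P3:I | bus: BusRd
[9] P2: load  L1 | P0:I, P1:I, P2:M(99), P3:I | bus: none
[10] P3: store L3 := 92 | P0:I, P1:I, P2:I, P3:M(92) | bus: BusRdX
[11] P1: store L0 := 21 | P0:I, P1:M(21), P2:I, P3:I | bus: BusRdX
[12] P0: load  L0 | P0:S(21), P1:O(21), P2:I, P3:I | bus: BusRd
[13] P3: load  L3 | P0:I, P1:I, P2:I, P3:M(92) | bus: none
[14] P3: load  L3 | P0:I, P1:I, P2:I, P3:M(92) | bus: none
[15] P0: load  L0 | P0:S(21), P1:O(21), P2:I, P3:I | bus: none
[16] P0: store L2 := 48 | P0:M(48), P1:I, P2:I, P3:I | bus: BusRdX
[17] P3: load  L3 | P0:I, P1:I, P2:I, P3:M(92) | bus: none
[18] P0: load  L3 | P0:S(92), P1:I, P2:I, P3:O(92) | bus: BusRd
[19] P0: load  L2 | P0:M(48), P1:I, P2:I, P3:I | bus: none
[20] P2: load  L2 | P0:O(48), P1:I, P2:S(48), P3:I | bus: BusRd
[21] P0: store L0 := 55 | P0:M(55), P1:I, P2:I, P3:I | bus: BusUpgr,Flush
[22] P0: store L0 := 11 | P0:M(11), P1:I, P2:I, P3:I | bus: none
[23] P3: load  L2 | P0:O(48), P1:I, P2:S(48), P3:S(48) | bus: BusRd
[24] P0: load  L0 | P0:M(11), P1:I, P2:I, P3:I | bus: none
[25] P2: store L2 := 7 | P0:I, P1:I, P2:M(7), P3:I | bus: BusUpgr,Flush
[26] P1: store L0 := 62 | P0:I, P1:M(62), P2:I, P3:I | bus: BusRdX,Flush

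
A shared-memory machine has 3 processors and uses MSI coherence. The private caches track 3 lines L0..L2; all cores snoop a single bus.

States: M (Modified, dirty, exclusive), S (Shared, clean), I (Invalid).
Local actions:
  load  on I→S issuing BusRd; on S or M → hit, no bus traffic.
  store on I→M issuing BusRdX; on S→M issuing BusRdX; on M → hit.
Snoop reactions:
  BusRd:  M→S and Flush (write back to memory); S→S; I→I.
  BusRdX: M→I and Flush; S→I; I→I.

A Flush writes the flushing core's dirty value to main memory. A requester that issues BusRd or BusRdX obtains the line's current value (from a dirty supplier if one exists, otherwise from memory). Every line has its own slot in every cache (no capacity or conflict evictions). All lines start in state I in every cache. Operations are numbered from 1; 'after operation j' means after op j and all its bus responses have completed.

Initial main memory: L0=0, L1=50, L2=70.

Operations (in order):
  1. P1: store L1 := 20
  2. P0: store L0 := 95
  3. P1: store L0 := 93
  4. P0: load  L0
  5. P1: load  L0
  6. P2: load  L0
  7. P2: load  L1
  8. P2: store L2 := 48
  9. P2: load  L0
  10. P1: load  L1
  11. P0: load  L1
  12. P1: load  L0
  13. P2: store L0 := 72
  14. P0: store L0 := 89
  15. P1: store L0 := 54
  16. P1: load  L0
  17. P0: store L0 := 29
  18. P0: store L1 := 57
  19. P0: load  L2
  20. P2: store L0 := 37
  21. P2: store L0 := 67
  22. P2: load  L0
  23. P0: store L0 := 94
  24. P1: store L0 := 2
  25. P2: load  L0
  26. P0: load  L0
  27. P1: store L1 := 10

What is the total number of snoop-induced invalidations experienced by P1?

[1] P1: store L1 := 20 | P0:I, P1:M(20), P2:I | bus: BusRdX
[2] P0: store L0 := 95 | P0:M(95), P1:I, P2:I | bus: BusRdX
[3] P1: store L0 := 93 | P0:I, P1:M(93), P2:I | bus: BusRdX,Flush
[4] P0: load  L0 | P0:S(93), P1:S(93), P2:I | bus: BusRd,Flush
[5] P1: load  L0 | P0:S(93), P1:S(93), P2:I | bus: none
[6] P2: load  L0 | P0:S(93), P1:S(93), P2:S(93) | bus: BusRd
[7] P2: load  L1 | P0:I, P1:S(20), P2:S(20) | bus: BusRd,Flush
[8] P2: store L2 := 48 | P0:I, P1:I, P2:M(48) | bus: BusRdX
[9] P2: load  L0 | P0:S(93), P1:S(93), P2:S(93) | bus: none
[10] P1: load  L1 | P0:I, P1:S(20), P2:S(20) | bus: none
[11] P0: load  L1 | P0:S(20), P1:S(20), P2:S(20) | bus: BusRd
[12] P1: load  L0 | P0:S(93), P1:S(93), P2:S(93) | bus: none
[13] P2: store L0 := 72 | P0:I, P1:I, P2:M(72) | bus: BusRdX
[14] P0: store L0 := 89 | P0:M(89), P1:I, P2:I | bus: BusRdX,Flush
[15] P1: store L0 := 54 | P0:I, P1:M(54), P2:I | bus: BusRdX,Flush
[16] P1: load  L0 | P0:I, P1:M(54), P2:I | bus: none
[17] P0: store L0 := 29 | P0:M(29), P1:I, P2:I | bus: BusRdX,Flush
[18] P0: store L1 := 57 | P0:M(57), P1:I, P2:I | bus: BusRdX
[19] P0: load  L2 | P0:S(48), P1:I, P2:S(48) | bus: BusRd,Flush
[20] P2: store L0 := 37 | P0:I, P1:I, P2:M(37) | bus: BusRdX,Flush
[21] P2: store L0 := 67 | P0:I, P1:I, P2:M(67) | bus: none
[22] P2: load  L0 | P0:I, P1:I, P2:M(67) | bus: none
[23] P0: store L0 := 94 | P0:M(94), P1:I, P2:I | bus: BusRdX,Flush
[24] P1: store L0 := 2 | P0:I, P1:M(2), P2:I | bus: BusRdX,Flush
[25] P2: load  L0 | P0:I, P1:S(2), P2:S(2) | bus: BusRd,Flush
[26] P0: load  L0 | P0:S(2), P1:S(2), P2:S(2) | bus: BusRd
[27] P1: store L1 := 10 | P0:I, P1:M(10), P2:I | bus: BusRdX,Flush

invalidations = 3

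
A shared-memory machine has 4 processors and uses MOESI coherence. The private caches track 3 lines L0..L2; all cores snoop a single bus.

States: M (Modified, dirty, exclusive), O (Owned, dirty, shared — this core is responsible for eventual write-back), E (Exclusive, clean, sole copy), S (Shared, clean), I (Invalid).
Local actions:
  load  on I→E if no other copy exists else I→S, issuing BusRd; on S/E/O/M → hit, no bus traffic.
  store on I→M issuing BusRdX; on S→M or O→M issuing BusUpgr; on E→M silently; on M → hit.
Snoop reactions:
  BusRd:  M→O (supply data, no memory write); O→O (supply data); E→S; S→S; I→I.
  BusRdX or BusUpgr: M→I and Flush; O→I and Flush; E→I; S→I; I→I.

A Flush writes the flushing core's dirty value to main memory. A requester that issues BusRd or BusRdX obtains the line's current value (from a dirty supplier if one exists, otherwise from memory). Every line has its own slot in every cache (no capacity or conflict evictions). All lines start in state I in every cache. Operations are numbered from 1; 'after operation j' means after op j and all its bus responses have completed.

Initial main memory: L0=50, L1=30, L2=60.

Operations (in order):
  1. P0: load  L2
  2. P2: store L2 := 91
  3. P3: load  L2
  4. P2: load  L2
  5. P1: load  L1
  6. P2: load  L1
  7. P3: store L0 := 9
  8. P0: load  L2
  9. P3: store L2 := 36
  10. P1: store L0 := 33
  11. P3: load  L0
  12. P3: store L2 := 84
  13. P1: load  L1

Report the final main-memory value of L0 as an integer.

step 1: P0: load  L2  ⟶  EIII  (L2)  txn=BusRd  M[L2]=60
step 2: P2: store L2 := 91  ⟶  IIMI  (L2)  txn=BusRdX  M[L2]=60
step 3: P3: load  L2  ⟶  IIOS  (L2)  txn=BusRd  M[L2]=60
step 4: P2: load  L2  ⟶  IIOS  (L2)  txn=∅  M[L2]=60
step 5: P1: load  L1  ⟶  IEII  (L1)  txn=BusRd  M[L1]=30
step 6: P2: load  L1  ⟶  ISSI  (L1)  txn=BusRd  M[L1]=30
step 7: P3: store L0 := 9  ⟶  IIIM  (L0)  txn=BusRdX  M[L0]=50
step 8: P0: load  L2  ⟶  SIOS  (L2)  txn=BusRd  M[L2]=60
step 9: P3: store L2 := 36  ⟶  IIIM  (L2)  txn=BusUpgr+Flush  M[L2]=91
step 10: P1: store L0 := 33  ⟶  IMII  (L0)  txn=BusRdX+Flush  M[L0]=9
step 11: P3: load  L0  ⟶  IOIS  (L0)  txn=BusRd  M[L0]=9
step 12: P3: store L2 := 84  ⟶  IIIM  (L2)  txn=∅  M[L2]=91
step 13: P1: load  L1  ⟶  ISSI  (L1)  txn=∅  M[L1]=30

memory[L0] = 9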